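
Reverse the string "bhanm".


Input: bhanm
Reading characters right to left:
  Position 4: 'm'
  Position 3: 'n'
  Position 2: 'a'
  Position 1: 'h'
  Position 0: 'b'
Reversed: mnahb

mnahb


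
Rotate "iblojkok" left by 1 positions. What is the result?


Input: "iblojkok", rotate left by 1
First 1 characters: "i"
Remaining characters: "blojkok"
Concatenate remaining + first: "blojkok" + "i" = "blojkoki"

blojkoki


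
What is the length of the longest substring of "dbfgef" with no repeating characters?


Input: "dbfgef"
Sliding window (track last position of each char):
  Position 0 ('d'): window [0,0] length 1 -- new best
  Position 1 ('b'): window [0,1] length 2 -- new best
  Position 2 ('f'): window [0,2] length 3 -- new best
  Position 3 ('g'): window [0,3] length 4 -- new best
  Position 4 ('e'): window [0,4] length 5 -- new best
  Position 5 ('f'): repeat (last at 2), move window start to 3
  Position 5 ('f'): window [3,5] length 3
Longest substring with no repeats: "dbfge" with length 5

5


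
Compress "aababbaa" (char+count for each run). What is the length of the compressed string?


Input: aababbaa
Runs:
  'a' x 2 => "a2"
  'b' x 1 => "b1"
  'a' x 1 => "a1"
  'b' x 2 => "b2"
  'a' x 2 => "a2"
Compressed: "a2b1a1b2a2"
Compressed length: 10

10


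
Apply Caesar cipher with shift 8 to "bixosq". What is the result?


Caesar cipher: shift "bixosq" by 8
  'b' (pos 1) + 8 = pos 9 = 'j'
  'i' (pos 8) + 8 = pos 16 = 'q'
  'x' (pos 23) + 8 = pos 5 = 'f'
  'o' (pos 14) + 8 = pos 22 = 'w'
  's' (pos 18) + 8 = pos 0 = 'a'
  'q' (pos 16) + 8 = pos 24 = 'y'
Result: jqfway

jqfway


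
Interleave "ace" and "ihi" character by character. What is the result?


Interleaving "ace" and "ihi":
  Position 0: 'a' from first, 'i' from second => "ai"
  Position 1: 'c' from first, 'h' from second => "ch"
  Position 2: 'e' from first, 'i' from second => "ei"
Result: aichei

aichei


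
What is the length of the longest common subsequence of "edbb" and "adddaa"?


LCS of "edbb" and "adddaa"
DP table:
           a    d    d    d    a    a
      0    0    0    0    0    0    0
  e   0    0    0    0    0    0    0
  d   0    0    1    1    1    1    1
  b   0    0    1    1    1    1    1
  b   0    0    1    1    1    1    1
LCS length = dp[4][6] = 1

1


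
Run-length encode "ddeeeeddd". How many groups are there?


Input: ddeeeeddd
Scanning for consecutive runs:
  Group 1: 'd' x 2 (positions 0-1)
  Group 2: 'e' x 4 (positions 2-5)
  Group 3: 'd' x 3 (positions 6-8)
Total groups: 3

3


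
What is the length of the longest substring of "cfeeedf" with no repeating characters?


Input: "cfeeedf"
Sliding window (track last position of each char):
  Position 0 ('c'): window [0,0] length 1 -- new best
  Position 1 ('f'): window [0,1] length 2 -- new best
  Position 2 ('e'): window [0,2] length 3 -- new best
  Position 3 ('e'): repeat (last at 2), move window start to 3
  Position 3 ('e'): window [3,3] length 1
  Position 4 ('e'): repeat (last at 3), move window start to 4
  Position 4 ('e'): window [4,4] length 1
  Position 5 ('d'): window [4,5] length 2
  Position 6 ('f'): window [4,6] length 3
Longest substring with no repeats: "cfe" with length 3

3


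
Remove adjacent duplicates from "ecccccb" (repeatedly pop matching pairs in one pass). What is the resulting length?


Input: ecccccb
Stack-based adjacent duplicate removal:
  Read 'e': push. Stack: e
  Read 'c': push. Stack: ec
  Read 'c': matches stack top 'c' => pop. Stack: e
  Read 'c': push. Stack: ec
  Read 'c': matches stack top 'c' => pop. Stack: e
  Read 'c': push. Stack: ec
  Read 'b': push. Stack: ecb
Final stack: "ecb" (length 3)

3


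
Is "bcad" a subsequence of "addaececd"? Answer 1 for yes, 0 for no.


Check if "bcad" is a subsequence of "addaececd"
Greedy scan:
  Position 0 ('a'): no match needed
  Position 1 ('d'): no match needed
  Position 2 ('d'): no match needed
  Position 3 ('a'): no match needed
  Position 4 ('e'): no match needed
  Position 5 ('c'): no match needed
  Position 6 ('e'): no match needed
  Position 7 ('c'): no match needed
  Position 8 ('d'): no match needed
Only matched 0/4 characters => not a subsequence

0


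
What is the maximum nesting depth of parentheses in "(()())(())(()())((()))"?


Input: "(()())(())(()())((()))"
Tracking depth:
  Position 0 '(': depth becomes 1
  Position 1 '(': depth becomes 2
  Position 2 ')': depth becomes 1
  Position 3 '(': depth becomes 2
  Position 4 ')': depth becomes 1
  Position 5 ')': depth becomes 0
  Position 6 '(': depth becomes 1
  Position 7 '(': depth becomes 2
  Position 8 ')': depth becomes 1
  Position 9 ')': depth becomes 0
  Position 10 '(': depth becomes 1
  Position 11 '(': depth becomes 2
  Position 12 ')': depth becomes 1
  Position 13 '(': depth becomes 2
  Position 14 ')': depth becomes 1
  Position 15 ')': depth becomes 0
  Position 16 '(': depth becomes 1
  Position 17 '(': depth becomes 2
  Position 18 '(': depth becomes 3
  Position 19 ')': depth becomes 2
  Position 20 ')': depth becomes 1
  Position 21 ')': depth becomes 0
Maximum depth reached: 3

3


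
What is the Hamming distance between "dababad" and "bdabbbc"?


Comparing "dababad" and "bdabbbc" position by position:
  Position 0: 'd' vs 'b' => differ
  Position 1: 'a' vs 'd' => differ
  Position 2: 'b' vs 'a' => differ
  Position 3: 'a' vs 'b' => differ
  Position 4: 'b' vs 'b' => same
  Position 5: 'a' vs 'b' => differ
  Position 6: 'd' vs 'c' => differ
Total differences (Hamming distance): 6

6


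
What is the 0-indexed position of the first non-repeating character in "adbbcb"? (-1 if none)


Input: adbbcb
Character frequencies:
  'a': 1
  'b': 3
  'c': 1
  'd': 1
Scanning left to right for freq == 1:
  Position 0 ('a'): unique! => answer = 0

0


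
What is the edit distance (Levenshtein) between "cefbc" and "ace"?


Computing edit distance: "cefbc" -> "ace"
DP table:
           a    c    e
      0    1    2    3
  c   1    1    1    2
  e   2    2    2    1
  f   3    3    3    2
  b   4    4    4    3
  c   5    5    4    4
Edit distance = dp[5][3] = 4

4


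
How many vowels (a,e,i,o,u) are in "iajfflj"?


Input: iajfflj
Checking each character:
  'i' at position 0: vowel (running total: 1)
  'a' at position 1: vowel (running total: 2)
  'j' at position 2: consonant
  'f' at position 3: consonant
  'f' at position 4: consonant
  'l' at position 5: consonant
  'j' at position 6: consonant
Total vowels: 2

2


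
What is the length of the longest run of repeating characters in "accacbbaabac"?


Input: "accacbbaabac"
Scanning for longest run:
  Position 1 ('c'): new char, reset run to 1
  Position 2 ('c'): continues run of 'c', length=2
  Position 3 ('a'): new char, reset run to 1
  Position 4 ('c'): new char, reset run to 1
  Position 5 ('b'): new char, reset run to 1
  Position 6 ('b'): continues run of 'b', length=2
  Position 7 ('a'): new char, reset run to 1
  Position 8 ('a'): continues run of 'a', length=2
  Position 9 ('b'): new char, reset run to 1
  Position 10 ('a'): new char, reset run to 1
  Position 11 ('c'): new char, reset run to 1
Longest run: 'c' with length 2

2


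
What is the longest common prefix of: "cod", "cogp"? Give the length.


Words: cod, cogp
  Position 0: all 'c' => match
  Position 1: all 'o' => match
  Position 2: ('d', 'g') => mismatch, stop
LCP = "co" (length 2)

2


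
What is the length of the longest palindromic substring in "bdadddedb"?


Input: "bdadddedb"
Checking substrings for palindromes:
  [1:4] "dad" (len 3) => palindrome
  [3:6] "ddd" (len 3) => palindrome
  [5:8] "ded" (len 3) => palindrome
  [3:5] "dd" (len 2) => palindrome
  [4:6] "dd" (len 2) => palindrome
Longest palindromic substring: "dad" with length 3

3


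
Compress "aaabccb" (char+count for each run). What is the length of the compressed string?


Input: aaabccb
Runs:
  'a' x 3 => "a3"
  'b' x 1 => "b1"
  'c' x 2 => "c2"
  'b' x 1 => "b1"
Compressed: "a3b1c2b1"
Compressed length: 8

8


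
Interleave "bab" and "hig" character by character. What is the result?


Interleaving "bab" and "hig":
  Position 0: 'b' from first, 'h' from second => "bh"
  Position 1: 'a' from first, 'i' from second => "ai"
  Position 2: 'b' from first, 'g' from second => "bg"
Result: bhaibg

bhaibg


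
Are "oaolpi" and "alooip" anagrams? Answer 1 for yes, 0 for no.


Strings: "oaolpi", "alooip"
Sorted first:  ailoop
Sorted second: ailoop
Sorted forms match => anagrams

1


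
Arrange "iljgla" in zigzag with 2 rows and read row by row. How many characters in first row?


Zigzag "iljgla" into 2 rows:
Placing characters:
  'i' => row 0
  'l' => row 1
  'j' => row 0
  'g' => row 1
  'l' => row 0
  'a' => row 1
Rows:
  Row 0: "ijl"
  Row 1: "lga"
First row length: 3

3


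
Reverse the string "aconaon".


Input: aconaon
Reading characters right to left:
  Position 6: 'n'
  Position 5: 'o'
  Position 4: 'a'
  Position 3: 'n'
  Position 2: 'o'
  Position 1: 'c'
  Position 0: 'a'
Reversed: noanoca

noanoca


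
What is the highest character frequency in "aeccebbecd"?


Input: aeccebbecd
Character counts:
  'a': 1
  'b': 2
  'c': 3
  'd': 1
  'e': 3
Maximum frequency: 3

3


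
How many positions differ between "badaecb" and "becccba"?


Comparing "badaecb" and "becccba" position by position:
  Position 0: 'b' vs 'b' => same
  Position 1: 'a' vs 'e' => DIFFER
  Position 2: 'd' vs 'c' => DIFFER
  Position 3: 'a' vs 'c' => DIFFER
  Position 4: 'e' vs 'c' => DIFFER
  Position 5: 'c' vs 'b' => DIFFER
  Position 6: 'b' vs 'a' => DIFFER
Positions that differ: 6

6


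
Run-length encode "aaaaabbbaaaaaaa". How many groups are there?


Input: aaaaabbbaaaaaaa
Scanning for consecutive runs:
  Group 1: 'a' x 5 (positions 0-4)
  Group 2: 'b' x 3 (positions 5-7)
  Group 3: 'a' x 7 (positions 8-14)
Total groups: 3

3


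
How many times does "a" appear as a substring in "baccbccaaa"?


Searching for "a" in "baccbccaaa"
Scanning each position:
  Position 0: "b" => no
  Position 1: "a" => MATCH
  Position 2: "c" => no
  Position 3: "c" => no
  Position 4: "b" => no
  Position 5: "c" => no
  Position 6: "c" => no
  Position 7: "a" => MATCH
  Position 8: "a" => MATCH
  Position 9: "a" => MATCH
Total occurrences: 4

4


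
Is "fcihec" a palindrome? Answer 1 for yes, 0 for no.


Input: fcihec
Reversed: cehicf
  Compare pos 0 ('f') with pos 5 ('c'): MISMATCH
  Compare pos 1 ('c') with pos 4 ('e'): MISMATCH
  Compare pos 2 ('i') with pos 3 ('h'): MISMATCH
Result: not a palindrome

0


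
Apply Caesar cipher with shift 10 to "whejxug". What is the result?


Caesar cipher: shift "whejxug" by 10
  'w' (pos 22) + 10 = pos 6 = 'g'
  'h' (pos 7) + 10 = pos 17 = 'r'
  'e' (pos 4) + 10 = pos 14 = 'o'
  'j' (pos 9) + 10 = pos 19 = 't'
  'x' (pos 23) + 10 = pos 7 = 'h'
  'u' (pos 20) + 10 = pos 4 = 'e'
  'g' (pos 6) + 10 = pos 16 = 'q'
Result: grotheq

grotheq


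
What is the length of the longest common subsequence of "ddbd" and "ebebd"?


LCS of "ddbd" and "ebebd"
DP table:
           e    b    e    b    d
      0    0    0    0    0    0
  d   0    0    0    0    0    1
  d   0    0    0    0    0    1
  b   0    0    1    1    1    1
  d   0    0    1    1    1    2
LCS length = dp[4][5] = 2

2


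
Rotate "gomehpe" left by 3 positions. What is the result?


Input: "gomehpe", rotate left by 3
First 3 characters: "gom"
Remaining characters: "ehpe"
Concatenate remaining + first: "ehpe" + "gom" = "ehpegom"

ehpegom


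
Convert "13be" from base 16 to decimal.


Input: "13be" in base 16
Positional expansion:
  Digit '1' (value 1) x 16^3 = 4096
  Digit '3' (value 3) x 16^2 = 768
  Digit 'b' (value 11) x 16^1 = 176
  Digit 'e' (value 14) x 16^0 = 14
Sum = 5054

5054


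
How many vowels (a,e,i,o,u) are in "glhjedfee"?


Input: glhjedfee
Checking each character:
  'g' at position 0: consonant
  'l' at position 1: consonant
  'h' at position 2: consonant
  'j' at position 3: consonant
  'e' at position 4: vowel (running total: 1)
  'd' at position 5: consonant
  'f' at position 6: consonant
  'e' at position 7: vowel (running total: 2)
  'e' at position 8: vowel (running total: 3)
Total vowels: 3

3


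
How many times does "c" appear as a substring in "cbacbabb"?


Searching for "c" in "cbacbabb"
Scanning each position:
  Position 0: "c" => MATCH
  Position 1: "b" => no
  Position 2: "a" => no
  Position 3: "c" => MATCH
  Position 4: "b" => no
  Position 5: "a" => no
  Position 6: "b" => no
  Position 7: "b" => no
Total occurrences: 2

2


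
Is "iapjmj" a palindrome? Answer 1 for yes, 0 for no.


Input: iapjmj
Reversed: jmjpai
  Compare pos 0 ('i') with pos 5 ('j'): MISMATCH
  Compare pos 1 ('a') with pos 4 ('m'): MISMATCH
  Compare pos 2 ('p') with pos 3 ('j'): MISMATCH
Result: not a palindrome

0


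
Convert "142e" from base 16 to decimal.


Input: "142e" in base 16
Positional expansion:
  Digit '1' (value 1) x 16^3 = 4096
  Digit '4' (value 4) x 16^2 = 1024
  Digit '2' (value 2) x 16^1 = 32
  Digit 'e' (value 14) x 16^0 = 14
Sum = 5166

5166


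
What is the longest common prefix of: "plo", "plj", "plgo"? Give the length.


Words: plo, plj, plgo
  Position 0: all 'p' => match
  Position 1: all 'l' => match
  Position 2: ('o', 'j', 'g') => mismatch, stop
LCP = "pl" (length 2)

2


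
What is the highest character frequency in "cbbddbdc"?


Input: cbbddbdc
Character counts:
  'b': 3
  'c': 2
  'd': 3
Maximum frequency: 3

3


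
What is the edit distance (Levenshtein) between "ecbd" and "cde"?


Computing edit distance: "ecbd" -> "cde"
DP table:
           c    d    e
      0    1    2    3
  e   1    1    2    2
  c   2    1    2    3
  b   3    2    2    3
  d   4    3    2    3
Edit distance = dp[4][3] = 3

3


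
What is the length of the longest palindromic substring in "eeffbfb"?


Input: "eeffbfb"
Checking substrings for palindromes:
  [3:6] "fbf" (len 3) => palindrome
  [4:7] "bfb" (len 3) => palindrome
  [0:2] "ee" (len 2) => palindrome
  [2:4] "ff" (len 2) => palindrome
Longest palindromic substring: "fbf" with length 3

3


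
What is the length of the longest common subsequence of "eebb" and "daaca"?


LCS of "eebb" and "daaca"
DP table:
           d    a    a    c    a
      0    0    0    0    0    0
  e   0    0    0    0    0    0
  e   0    0    0    0    0    0
  b   0    0    0    0    0    0
  b   0    0    0    0    0    0
LCS length = dp[4][5] = 0

0


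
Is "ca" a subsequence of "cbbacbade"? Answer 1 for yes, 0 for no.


Check if "ca" is a subsequence of "cbbacbade"
Greedy scan:
  Position 0 ('c'): matches sub[0] = 'c'
  Position 1 ('b'): no match needed
  Position 2 ('b'): no match needed
  Position 3 ('a'): matches sub[1] = 'a'
  Position 4 ('c'): no match needed
  Position 5 ('b'): no match needed
  Position 6 ('a'): no match needed
  Position 7 ('d'): no match needed
  Position 8 ('e'): no match needed
All 2 characters matched => is a subsequence

1


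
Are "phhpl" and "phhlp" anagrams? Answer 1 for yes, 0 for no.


Strings: "phhpl", "phhlp"
Sorted first:  hhlpp
Sorted second: hhlpp
Sorted forms match => anagrams

1


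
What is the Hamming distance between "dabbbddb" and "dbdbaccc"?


Comparing "dabbbddb" and "dbdbaccc" position by position:
  Position 0: 'd' vs 'd' => same
  Position 1: 'a' vs 'b' => differ
  Position 2: 'b' vs 'd' => differ
  Position 3: 'b' vs 'b' => same
  Position 4: 'b' vs 'a' => differ
  Position 5: 'd' vs 'c' => differ
  Position 6: 'd' vs 'c' => differ
  Position 7: 'b' vs 'c' => differ
Total differences (Hamming distance): 6

6


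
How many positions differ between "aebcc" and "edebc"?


Comparing "aebcc" and "edebc" position by position:
  Position 0: 'a' vs 'e' => DIFFER
  Position 1: 'e' vs 'd' => DIFFER
  Position 2: 'b' vs 'e' => DIFFER
  Position 3: 'c' vs 'b' => DIFFER
  Position 4: 'c' vs 'c' => same
Positions that differ: 4

4


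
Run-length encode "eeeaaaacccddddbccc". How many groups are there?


Input: eeeaaaacccddddbccc
Scanning for consecutive runs:
  Group 1: 'e' x 3 (positions 0-2)
  Group 2: 'a' x 4 (positions 3-6)
  Group 3: 'c' x 3 (positions 7-9)
  Group 4: 'd' x 4 (positions 10-13)
  Group 5: 'b' x 1 (positions 14-14)
  Group 6: 'c' x 3 (positions 15-17)
Total groups: 6

6


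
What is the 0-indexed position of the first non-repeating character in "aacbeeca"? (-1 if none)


Input: aacbeeca
Character frequencies:
  'a': 3
  'b': 1
  'c': 2
  'e': 2
Scanning left to right for freq == 1:
  Position 0 ('a'): freq=3, skip
  Position 1 ('a'): freq=3, skip
  Position 2 ('c'): freq=2, skip
  Position 3 ('b'): unique! => answer = 3

3


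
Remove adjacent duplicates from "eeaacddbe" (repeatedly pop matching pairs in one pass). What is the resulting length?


Input: eeaacddbe
Stack-based adjacent duplicate removal:
  Read 'e': push. Stack: e
  Read 'e': matches stack top 'e' => pop. Stack: (empty)
  Read 'a': push. Stack: a
  Read 'a': matches stack top 'a' => pop. Stack: (empty)
  Read 'c': push. Stack: c
  Read 'd': push. Stack: cd
  Read 'd': matches stack top 'd' => pop. Stack: c
  Read 'b': push. Stack: cb
  Read 'e': push. Stack: cbe
Final stack: "cbe" (length 3)

3


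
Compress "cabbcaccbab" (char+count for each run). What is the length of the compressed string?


Input: cabbcaccbab
Runs:
  'c' x 1 => "c1"
  'a' x 1 => "a1"
  'b' x 2 => "b2"
  'c' x 1 => "c1"
  'a' x 1 => "a1"
  'c' x 2 => "c2"
  'b' x 1 => "b1"
  'a' x 1 => "a1"
  'b' x 1 => "b1"
Compressed: "c1a1b2c1a1c2b1a1b1"
Compressed length: 18

18


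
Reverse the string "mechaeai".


Input: mechaeai
Reading characters right to left:
  Position 7: 'i'
  Position 6: 'a'
  Position 5: 'e'
  Position 4: 'a'
  Position 3: 'h'
  Position 2: 'c'
  Position 1: 'e'
  Position 0: 'm'
Reversed: iaeahcem

iaeahcem


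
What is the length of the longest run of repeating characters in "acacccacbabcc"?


Input: "acacccacbabcc"
Scanning for longest run:
  Position 1 ('c'): new char, reset run to 1
  Position 2 ('a'): new char, reset run to 1
  Position 3 ('c'): new char, reset run to 1
  Position 4 ('c'): continues run of 'c', length=2
  Position 5 ('c'): continues run of 'c', length=3
  Position 6 ('a'): new char, reset run to 1
  Position 7 ('c'): new char, reset run to 1
  Position 8 ('b'): new char, reset run to 1
  Position 9 ('a'): new char, reset run to 1
  Position 10 ('b'): new char, reset run to 1
  Position 11 ('c'): new char, reset run to 1
  Position 12 ('c'): continues run of 'c', length=2
Longest run: 'c' with length 3

3


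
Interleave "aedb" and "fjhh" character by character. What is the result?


Interleaving "aedb" and "fjhh":
  Position 0: 'a' from first, 'f' from second => "af"
  Position 1: 'e' from first, 'j' from second => "ej"
  Position 2: 'd' from first, 'h' from second => "dh"
  Position 3: 'b' from first, 'h' from second => "bh"
Result: afejdhbh

afejdhbh


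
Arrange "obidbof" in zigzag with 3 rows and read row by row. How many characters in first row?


Zigzag "obidbof" into 3 rows:
Placing characters:
  'o' => row 0
  'b' => row 1
  'i' => row 2
  'd' => row 1
  'b' => row 0
  'o' => row 1
  'f' => row 2
Rows:
  Row 0: "ob"
  Row 1: "bdo"
  Row 2: "if"
First row length: 2

2


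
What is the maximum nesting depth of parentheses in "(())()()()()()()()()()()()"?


Input: "(())()()()()()()()()()()()"
Tracking depth:
  Position 0 '(': depth becomes 1
  Position 1 '(': depth becomes 2
  Position 2 ')': depth becomes 1
  Position 3 ')': depth becomes 0
  Position 4 '(': depth becomes 1
  Position 5 ')': depth becomes 0
  Position 6 '(': depth becomes 1
  Position 7 ')': depth becomes 0
  Position 8 '(': depth becomes 1
  Position 9 ')': depth becomes 0
  Position 10 '(': depth becomes 1
  Position 11 ')': depth becomes 0
  Position 12 '(': depth becomes 1
  Position 13 ')': depth becomes 0
  Position 14 '(': depth becomes 1
  Position 15 ')': depth becomes 0
  Position 16 '(': depth becomes 1
  Position 17 ')': depth becomes 0
  Position 18 '(': depth becomes 1
  Position 19 ')': depth becomes 0
  Position 20 '(': depth becomes 1
  Position 21 ')': depth becomes 0
  Position 22 '(': depth becomes 1
  Position 23 ')': depth becomes 0
  Position 24 '(': depth becomes 1
  Position 25 ')': depth becomes 0
Maximum depth reached: 2

2


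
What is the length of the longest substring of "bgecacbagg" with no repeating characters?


Input: "bgecacbagg"
Sliding window (track last position of each char):
  Position 0 ('b'): window [0,0] length 1 -- new best
  Position 1 ('g'): window [0,1] length 2 -- new best
  Position 2 ('e'): window [0,2] length 3 -- new best
  Position 3 ('c'): window [0,3] length 4 -- new best
  Position 4 ('a'): window [0,4] length 5 -- new best
  Position 5 ('c'): repeat (last at 3), move window start to 4
  Position 5 ('c'): window [4,5] length 2
  Position 6 ('b'): window [4,6] length 3
  Position 7 ('a'): repeat (last at 4), move window start to 5
  Position 7 ('a'): window [5,7] length 3
  Position 8 ('g'): window [5,8] length 4
  Position 9 ('g'): repeat (last at 8), move window start to 9
  Position 9 ('g'): window [9,9] length 1
Longest substring with no repeats: "bgeca" with length 5

5


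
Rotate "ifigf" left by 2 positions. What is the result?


Input: "ifigf", rotate left by 2
First 2 characters: "if"
Remaining characters: "igf"
Concatenate remaining + first: "igf" + "if" = "igfif"

igfif


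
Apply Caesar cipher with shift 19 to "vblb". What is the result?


Caesar cipher: shift "vblb" by 19
  'v' (pos 21) + 19 = pos 14 = 'o'
  'b' (pos 1) + 19 = pos 20 = 'u'
  'l' (pos 11) + 19 = pos 4 = 'e'
  'b' (pos 1) + 19 = pos 20 = 'u'
Result: oueu

oueu


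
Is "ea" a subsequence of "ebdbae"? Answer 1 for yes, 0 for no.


Check if "ea" is a subsequence of "ebdbae"
Greedy scan:
  Position 0 ('e'): matches sub[0] = 'e'
  Position 1 ('b'): no match needed
  Position 2 ('d'): no match needed
  Position 3 ('b'): no match needed
  Position 4 ('a'): matches sub[1] = 'a'
  Position 5 ('e'): no match needed
All 2 characters matched => is a subsequence

1


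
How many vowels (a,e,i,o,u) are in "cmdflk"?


Input: cmdflk
Checking each character:
  'c' at position 0: consonant
  'm' at position 1: consonant
  'd' at position 2: consonant
  'f' at position 3: consonant
  'l' at position 4: consonant
  'k' at position 5: consonant
Total vowels: 0

0


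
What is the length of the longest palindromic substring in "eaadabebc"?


Input: "eaadabebc"
Checking substrings for palindromes:
  [2:5] "ada" (len 3) => palindrome
  [5:8] "beb" (len 3) => palindrome
  [1:3] "aa" (len 2) => palindrome
Longest palindromic substring: "ada" with length 3

3


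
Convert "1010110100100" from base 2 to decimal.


Input: "1010110100100" in base 2
Positional expansion:
  Digit '1' (value 1) x 2^12 = 4096
  Digit '0' (value 0) x 2^11 = 0
  Digit '1' (value 1) x 2^10 = 1024
  Digit '0' (value 0) x 2^9 = 0
  Digit '1' (value 1) x 2^8 = 256
  Digit '1' (value 1) x 2^7 = 128
  Digit '0' (value 0) x 2^6 = 0
  Digit '1' (value 1) x 2^5 = 32
  Digit '0' (value 0) x 2^4 = 0
  Digit '0' (value 0) x 2^3 = 0
  Digit '1' (value 1) x 2^2 = 4
  Digit '0' (value 0) x 2^1 = 0
  Digit '0' (value 0) x 2^0 = 0
Sum = 5540

5540


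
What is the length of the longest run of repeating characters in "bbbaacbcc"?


Input: "bbbaacbcc"
Scanning for longest run:
  Position 1 ('b'): continues run of 'b', length=2
  Position 2 ('b'): continues run of 'b', length=3
  Position 3 ('a'): new char, reset run to 1
  Position 4 ('a'): continues run of 'a', length=2
  Position 5 ('c'): new char, reset run to 1
  Position 6 ('b'): new char, reset run to 1
  Position 7 ('c'): new char, reset run to 1
  Position 8 ('c'): continues run of 'c', length=2
Longest run: 'b' with length 3

3


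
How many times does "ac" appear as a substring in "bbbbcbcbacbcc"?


Searching for "ac" in "bbbbcbcbacbcc"
Scanning each position:
  Position 0: "bb" => no
  Position 1: "bb" => no
  Position 2: "bb" => no
  Position 3: "bc" => no
  Position 4: "cb" => no
  Position 5: "bc" => no
  Position 6: "cb" => no
  Position 7: "ba" => no
  Position 8: "ac" => MATCH
  Position 9: "cb" => no
  Position 10: "bc" => no
  Position 11: "cc" => no
Total occurrences: 1

1


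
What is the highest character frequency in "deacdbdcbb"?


Input: deacdbdcbb
Character counts:
  'a': 1
  'b': 3
  'c': 2
  'd': 3
  'e': 1
Maximum frequency: 3

3


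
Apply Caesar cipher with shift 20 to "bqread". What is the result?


Caesar cipher: shift "bqread" by 20
  'b' (pos 1) + 20 = pos 21 = 'v'
  'q' (pos 16) + 20 = pos 10 = 'k'
  'r' (pos 17) + 20 = pos 11 = 'l'
  'e' (pos 4) + 20 = pos 24 = 'y'
  'a' (pos 0) + 20 = pos 20 = 'u'
  'd' (pos 3) + 20 = pos 23 = 'x'
Result: vklyux

vklyux


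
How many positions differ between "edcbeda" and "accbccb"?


Comparing "edcbeda" and "accbccb" position by position:
  Position 0: 'e' vs 'a' => DIFFER
  Position 1: 'd' vs 'c' => DIFFER
  Position 2: 'c' vs 'c' => same
  Position 3: 'b' vs 'b' => same
  Position 4: 'e' vs 'c' => DIFFER
  Position 5: 'd' vs 'c' => DIFFER
  Position 6: 'a' vs 'b' => DIFFER
Positions that differ: 5

5


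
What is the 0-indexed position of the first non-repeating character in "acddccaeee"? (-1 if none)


Input: acddccaeee
Character frequencies:
  'a': 2
  'c': 3
  'd': 2
  'e': 3
Scanning left to right for freq == 1:
  Position 0 ('a'): freq=2, skip
  Position 1 ('c'): freq=3, skip
  Position 2 ('d'): freq=2, skip
  Position 3 ('d'): freq=2, skip
  Position 4 ('c'): freq=3, skip
  Position 5 ('c'): freq=3, skip
  Position 6 ('a'): freq=2, skip
  Position 7 ('e'): freq=3, skip
  Position 8 ('e'): freq=3, skip
  Position 9 ('e'): freq=3, skip
  No unique character found => answer = -1

-1


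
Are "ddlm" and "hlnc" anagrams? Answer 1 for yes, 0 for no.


Strings: "ddlm", "hlnc"
Sorted first:  ddlm
Sorted second: chln
Differ at position 0: 'd' vs 'c' => not anagrams

0


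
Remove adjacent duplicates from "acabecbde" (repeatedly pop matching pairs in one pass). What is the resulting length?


Input: acabecbde
Stack-based adjacent duplicate removal:
  Read 'a': push. Stack: a
  Read 'c': push. Stack: ac
  Read 'a': push. Stack: aca
  Read 'b': push. Stack: acab
  Read 'e': push. Stack: acabe
  Read 'c': push. Stack: acabec
  Read 'b': push. Stack: acabecb
  Read 'd': push. Stack: acabecbd
  Read 'e': push. Stack: acabecbde
Final stack: "acabecbde" (length 9)

9


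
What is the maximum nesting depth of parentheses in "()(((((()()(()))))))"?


Input: "()(((((()()(()))))))"
Tracking depth:
  Position 0 '(': depth becomes 1
  Position 1 ')': depth becomes 0
  Position 2 '(': depth becomes 1
  Position 3 '(': depth becomes 2
  Position 4 '(': depth becomes 3
  Position 5 '(': depth becomes 4
  Position 6 '(': depth becomes 5
  Position 7 '(': depth becomes 6
  Position 8 ')': depth becomes 5
  Position 9 '(': depth becomes 6
  Position 10 ')': depth becomes 5
  Position 11 '(': depth becomes 6
  Position 12 '(': depth becomes 7
  Position 13 ')': depth becomes 6
  Position 14 ')': depth becomes 5
  Position 15 ')': depth becomes 4
  Position 16 ')': depth becomes 3
  Position 17 ')': depth becomes 2
  Position 18 ')': depth becomes 1
  Position 19 ')': depth becomes 0
Maximum depth reached: 7

7


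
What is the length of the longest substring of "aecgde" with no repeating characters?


Input: "aecgde"
Sliding window (track last position of each char):
  Position 0 ('a'): window [0,0] length 1 -- new best
  Position 1 ('e'): window [0,1] length 2 -- new best
  Position 2 ('c'): window [0,2] length 3 -- new best
  Position 3 ('g'): window [0,3] length 4 -- new best
  Position 4 ('d'): window [0,4] length 5 -- new best
  Position 5 ('e'): repeat (last at 1), move window start to 2
  Position 5 ('e'): window [2,5] length 4
Longest substring with no repeats: "aecgd" with length 5

5


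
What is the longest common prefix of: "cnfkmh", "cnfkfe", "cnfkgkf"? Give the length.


Words: cnfkmh, cnfkfe, cnfkgkf
  Position 0: all 'c' => match
  Position 1: all 'n' => match
  Position 2: all 'f' => match
  Position 3: all 'k' => match
  Position 4: ('m', 'f', 'g') => mismatch, stop
LCP = "cnfk" (length 4)

4


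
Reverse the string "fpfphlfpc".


Input: fpfphlfpc
Reading characters right to left:
  Position 8: 'c'
  Position 7: 'p'
  Position 6: 'f'
  Position 5: 'l'
  Position 4: 'h'
  Position 3: 'p'
  Position 2: 'f'
  Position 1: 'p'
  Position 0: 'f'
Reversed: cpflhpfpf

cpflhpfpf


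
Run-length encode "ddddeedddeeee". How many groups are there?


Input: ddddeedddeeee
Scanning for consecutive runs:
  Group 1: 'd' x 4 (positions 0-3)
  Group 2: 'e' x 2 (positions 4-5)
  Group 3: 'd' x 3 (positions 6-8)
  Group 4: 'e' x 4 (positions 9-12)
Total groups: 4

4


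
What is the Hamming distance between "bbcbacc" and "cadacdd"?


Comparing "bbcbacc" and "cadacdd" position by position:
  Position 0: 'b' vs 'c' => differ
  Position 1: 'b' vs 'a' => differ
  Position 2: 'c' vs 'd' => differ
  Position 3: 'b' vs 'a' => differ
  Position 4: 'a' vs 'c' => differ
  Position 5: 'c' vs 'd' => differ
  Position 6: 'c' vs 'd' => differ
Total differences (Hamming distance): 7

7


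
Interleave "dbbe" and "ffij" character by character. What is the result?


Interleaving "dbbe" and "ffij":
  Position 0: 'd' from first, 'f' from second => "df"
  Position 1: 'b' from first, 'f' from second => "bf"
  Position 2: 'b' from first, 'i' from second => "bi"
  Position 3: 'e' from first, 'j' from second => "ej"
Result: dfbfbiej

dfbfbiej


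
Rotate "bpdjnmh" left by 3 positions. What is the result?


Input: "bpdjnmh", rotate left by 3
First 3 characters: "bpd"
Remaining characters: "jnmh"
Concatenate remaining + first: "jnmh" + "bpd" = "jnmhbpd"

jnmhbpd


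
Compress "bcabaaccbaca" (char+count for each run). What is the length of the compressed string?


Input: bcabaaccbaca
Runs:
  'b' x 1 => "b1"
  'c' x 1 => "c1"
  'a' x 1 => "a1"
  'b' x 1 => "b1"
  'a' x 2 => "a2"
  'c' x 2 => "c2"
  'b' x 1 => "b1"
  'a' x 1 => "a1"
  'c' x 1 => "c1"
  'a' x 1 => "a1"
Compressed: "b1c1a1b1a2c2b1a1c1a1"
Compressed length: 20

20


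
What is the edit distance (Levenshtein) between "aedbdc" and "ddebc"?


Computing edit distance: "aedbdc" -> "ddebc"
DP table:
           d    d    e    b    c
      0    1    2    3    4    5
  a   1    1    2    3    4    5
  e   2    2    2    2    3    4
  d   3    2    2    3    3    4
  b   4    3    3    3    3    4
  d   5    4    3    4    4    4
  c   6    5    4    4    5    4
Edit distance = dp[6][5] = 4

4


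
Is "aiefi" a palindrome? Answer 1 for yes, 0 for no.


Input: aiefi
Reversed: ifeia
  Compare pos 0 ('a') with pos 4 ('i'): MISMATCH
  Compare pos 1 ('i') with pos 3 ('f'): MISMATCH
Result: not a palindrome

0


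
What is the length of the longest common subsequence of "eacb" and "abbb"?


LCS of "eacb" and "abbb"
DP table:
           a    b    b    b
      0    0    0    0    0
  e   0    0    0    0    0
  a   0    1    1    1    1
  c   0    1    1    1    1
  b   0    1    2    2    2
LCS length = dp[4][4] = 2

2


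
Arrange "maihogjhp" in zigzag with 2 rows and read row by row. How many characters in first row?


Zigzag "maihogjhp" into 2 rows:
Placing characters:
  'm' => row 0
  'a' => row 1
  'i' => row 0
  'h' => row 1
  'o' => row 0
  'g' => row 1
  'j' => row 0
  'h' => row 1
  'p' => row 0
Rows:
  Row 0: "miojp"
  Row 1: "ahgh"
First row length: 5

5


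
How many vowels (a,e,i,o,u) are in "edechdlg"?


Input: edechdlg
Checking each character:
  'e' at position 0: vowel (running total: 1)
  'd' at position 1: consonant
  'e' at position 2: vowel (running total: 2)
  'c' at position 3: consonant
  'h' at position 4: consonant
  'd' at position 5: consonant
  'l' at position 6: consonant
  'g' at position 7: consonant
Total vowels: 2

2


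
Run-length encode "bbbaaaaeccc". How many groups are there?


Input: bbbaaaaeccc
Scanning for consecutive runs:
  Group 1: 'b' x 3 (positions 0-2)
  Group 2: 'a' x 4 (positions 3-6)
  Group 3: 'e' x 1 (positions 7-7)
  Group 4: 'c' x 3 (positions 8-10)
Total groups: 4

4


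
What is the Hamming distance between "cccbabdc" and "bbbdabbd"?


Comparing "cccbabdc" and "bbbdabbd" position by position:
  Position 0: 'c' vs 'b' => differ
  Position 1: 'c' vs 'b' => differ
  Position 2: 'c' vs 'b' => differ
  Position 3: 'b' vs 'd' => differ
  Position 4: 'a' vs 'a' => same
  Position 5: 'b' vs 'b' => same
  Position 6: 'd' vs 'b' => differ
  Position 7: 'c' vs 'd' => differ
Total differences (Hamming distance): 6

6


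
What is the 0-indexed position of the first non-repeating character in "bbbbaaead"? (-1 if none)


Input: bbbbaaead
Character frequencies:
  'a': 3
  'b': 4
  'd': 1
  'e': 1
Scanning left to right for freq == 1:
  Position 0 ('b'): freq=4, skip
  Position 1 ('b'): freq=4, skip
  Position 2 ('b'): freq=4, skip
  Position 3 ('b'): freq=4, skip
  Position 4 ('a'): freq=3, skip
  Position 5 ('a'): freq=3, skip
  Position 6 ('e'): unique! => answer = 6

6


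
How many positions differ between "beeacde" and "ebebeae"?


Comparing "beeacde" and "ebebeae" position by position:
  Position 0: 'b' vs 'e' => DIFFER
  Position 1: 'e' vs 'b' => DIFFER
  Position 2: 'e' vs 'e' => same
  Position 3: 'a' vs 'b' => DIFFER
  Position 4: 'c' vs 'e' => DIFFER
  Position 5: 'd' vs 'a' => DIFFER
  Position 6: 'e' vs 'e' => same
Positions that differ: 5

5


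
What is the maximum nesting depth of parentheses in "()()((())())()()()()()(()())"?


Input: "()()((())())()()()()()(()())"
Tracking depth:
  Position 0 '(': depth becomes 1
  Position 1 ')': depth becomes 0
  Position 2 '(': depth becomes 1
  Position 3 ')': depth becomes 0
  Position 4 '(': depth becomes 1
  Position 5 '(': depth becomes 2
  Position 6 '(': depth becomes 3
  Position 7 ')': depth becomes 2
  Position 8 ')': depth becomes 1
  Position 9 '(': depth becomes 2
  Position 10 ')': depth becomes 1
  Position 11 ')': depth becomes 0
  Position 12 '(': depth becomes 1
  Position 13 ')': depth becomes 0
  Position 14 '(': depth becomes 1
  Position 15 ')': depth becomes 0
  Position 16 '(': depth becomes 1
  Position 17 ')': depth becomes 0
  Position 18 '(': depth becomes 1
  Position 19 ')': depth becomes 0
  Position 20 '(': depth becomes 1
  Position 21 ')': depth becomes 0
  Position 22 '(': depth becomes 1
  Position 23 '(': depth becomes 2
  Position 24 ')': depth becomes 1
  Position 25 '(': depth becomes 2
  Position 26 ')': depth becomes 1
  Position 27 ')': depth becomes 0
Maximum depth reached: 3

3


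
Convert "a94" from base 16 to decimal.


Input: "a94" in base 16
Positional expansion:
  Digit 'a' (value 10) x 16^2 = 2560
  Digit '9' (value 9) x 16^1 = 144
  Digit '4' (value 4) x 16^0 = 4
Sum = 2708

2708


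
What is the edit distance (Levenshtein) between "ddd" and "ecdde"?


Computing edit distance: "ddd" -> "ecdde"
DP table:
           e    c    d    d    e
      0    1    2    3    4    5
  d   1    1    2    2    3    4
  d   2    2    2    2    2    3
  d   3    3    3    2    2    3
Edit distance = dp[3][5] = 3

3


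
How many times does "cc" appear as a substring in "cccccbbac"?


Searching for "cc" in "cccccbbac"
Scanning each position:
  Position 0: "cc" => MATCH
  Position 1: "cc" => MATCH
  Position 2: "cc" => MATCH
  Position 3: "cc" => MATCH
  Position 4: "cb" => no
  Position 5: "bb" => no
  Position 6: "ba" => no
  Position 7: "ac" => no
Total occurrences: 4

4


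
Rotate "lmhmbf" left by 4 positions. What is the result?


Input: "lmhmbf", rotate left by 4
First 4 characters: "lmhm"
Remaining characters: "bf"
Concatenate remaining + first: "bf" + "lmhm" = "bflmhm"

bflmhm


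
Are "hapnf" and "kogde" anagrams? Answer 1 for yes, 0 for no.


Strings: "hapnf", "kogde"
Sorted first:  afhnp
Sorted second: degko
Differ at position 0: 'a' vs 'd' => not anagrams

0


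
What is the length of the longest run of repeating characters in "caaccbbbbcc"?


Input: "caaccbbbbcc"
Scanning for longest run:
  Position 1 ('a'): new char, reset run to 1
  Position 2 ('a'): continues run of 'a', length=2
  Position 3 ('c'): new char, reset run to 1
  Position 4 ('c'): continues run of 'c', length=2
  Position 5 ('b'): new char, reset run to 1
  Position 6 ('b'): continues run of 'b', length=2
  Position 7 ('b'): continues run of 'b', length=3
  Position 8 ('b'): continues run of 'b', length=4
  Position 9 ('c'): new char, reset run to 1
  Position 10 ('c'): continues run of 'c', length=2
Longest run: 'b' with length 4

4


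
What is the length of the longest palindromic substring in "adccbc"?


Input: "adccbc"
Checking substrings for palindromes:
  [3:6] "cbc" (len 3) => palindrome
  [2:4] "cc" (len 2) => palindrome
Longest palindromic substring: "cbc" with length 3

3


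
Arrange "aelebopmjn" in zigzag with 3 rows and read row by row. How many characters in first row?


Zigzag "aelebopmjn" into 3 rows:
Placing characters:
  'a' => row 0
  'e' => row 1
  'l' => row 2
  'e' => row 1
  'b' => row 0
  'o' => row 1
  'p' => row 2
  'm' => row 1
  'j' => row 0
  'n' => row 1
Rows:
  Row 0: "abj"
  Row 1: "eeomn"
  Row 2: "lp"
First row length: 3

3


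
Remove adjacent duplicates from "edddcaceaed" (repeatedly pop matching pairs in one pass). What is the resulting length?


Input: edddcaceaed
Stack-based adjacent duplicate removal:
  Read 'e': push. Stack: e
  Read 'd': push. Stack: ed
  Read 'd': matches stack top 'd' => pop. Stack: e
  Read 'd': push. Stack: ed
  Read 'c': push. Stack: edc
  Read 'a': push. Stack: edca
  Read 'c': push. Stack: edcac
  Read 'e': push. Stack: edcace
  Read 'a': push. Stack: edcacea
  Read 'e': push. Stack: edcaceae
  Read 'd': push. Stack: edcaceaed
Final stack: "edcaceaed" (length 9)

9


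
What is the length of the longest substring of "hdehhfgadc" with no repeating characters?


Input: "hdehhfgadc"
Sliding window (track last position of each char):
  Position 0 ('h'): window [0,0] length 1 -- new best
  Position 1 ('d'): window [0,1] length 2 -- new best
  Position 2 ('e'): window [0,2] length 3 -- new best
  Position 3 ('h'): repeat (last at 0), move window start to 1
  Position 3 ('h'): window [1,3] length 3
  Position 4 ('h'): repeat (last at 3), move window start to 4
  Position 4 ('h'): window [4,4] length 1
  Position 5 ('f'): window [4,5] length 2
  Position 6 ('g'): window [4,6] length 3
  Position 7 ('a'): window [4,7] length 4 -- new best
  Position 8 ('d'): window [4,8] length 5 -- new best
  Position 9 ('c'): window [4,9] length 6 -- new best
Longest substring with no repeats: "hfgadc" with length 6

6


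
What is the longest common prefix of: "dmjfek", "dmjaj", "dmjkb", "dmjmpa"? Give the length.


Words: dmjfek, dmjaj, dmjkb, dmjmpa
  Position 0: all 'd' => match
  Position 1: all 'm' => match
  Position 2: all 'j' => match
  Position 3: ('f', 'a', 'k', 'm') => mismatch, stop
LCP = "dmj" (length 3)

3


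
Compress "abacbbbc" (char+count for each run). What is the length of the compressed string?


Input: abacbbbc
Runs:
  'a' x 1 => "a1"
  'b' x 1 => "b1"
  'a' x 1 => "a1"
  'c' x 1 => "c1"
  'b' x 3 => "b3"
  'c' x 1 => "c1"
Compressed: "a1b1a1c1b3c1"
Compressed length: 12

12


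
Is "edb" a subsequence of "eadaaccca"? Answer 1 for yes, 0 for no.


Check if "edb" is a subsequence of "eadaaccca"
Greedy scan:
  Position 0 ('e'): matches sub[0] = 'e'
  Position 1 ('a'): no match needed
  Position 2 ('d'): matches sub[1] = 'd'
  Position 3 ('a'): no match needed
  Position 4 ('a'): no match needed
  Position 5 ('c'): no match needed
  Position 6 ('c'): no match needed
  Position 7 ('c'): no match needed
  Position 8 ('a'): no match needed
Only matched 2/3 characters => not a subsequence

0


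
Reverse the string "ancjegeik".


Input: ancjegeik
Reading characters right to left:
  Position 8: 'k'
  Position 7: 'i'
  Position 6: 'e'
  Position 5: 'g'
  Position 4: 'e'
  Position 3: 'j'
  Position 2: 'c'
  Position 1: 'n'
  Position 0: 'a'
Reversed: kiegejcna

kiegejcna
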